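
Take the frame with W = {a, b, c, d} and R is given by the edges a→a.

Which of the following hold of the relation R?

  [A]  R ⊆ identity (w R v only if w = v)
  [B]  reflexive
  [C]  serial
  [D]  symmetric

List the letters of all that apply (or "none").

A, D

(A) ⊆ identity: every R-edge is a self-loop.
(B) not reflexive: not b R b.
(C) not serial: b has no R-successor.
(D) symmetric: every R-edge is matched by its reverse.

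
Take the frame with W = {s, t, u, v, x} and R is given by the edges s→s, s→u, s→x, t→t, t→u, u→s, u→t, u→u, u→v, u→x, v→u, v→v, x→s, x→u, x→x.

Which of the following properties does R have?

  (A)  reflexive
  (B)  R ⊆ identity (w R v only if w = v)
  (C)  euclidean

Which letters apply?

(A) reflexive: each world relates to itself.
(B) not ⊆ identity: s R u with s ≠ u.
(C) not euclidean: u R s and u R t but not s R t.

A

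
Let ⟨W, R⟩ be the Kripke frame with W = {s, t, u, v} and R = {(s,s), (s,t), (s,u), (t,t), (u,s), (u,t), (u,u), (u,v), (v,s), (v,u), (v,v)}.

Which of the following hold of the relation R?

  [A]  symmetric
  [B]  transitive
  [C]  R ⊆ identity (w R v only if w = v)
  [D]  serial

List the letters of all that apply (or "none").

D

(A) not symmetric: s R t but not t R s.
(B) not transitive: s R u and u R v but not s R v.
(C) not ⊆ identity: s R t with s ≠ t.
(D) serial: every world has an R-successor.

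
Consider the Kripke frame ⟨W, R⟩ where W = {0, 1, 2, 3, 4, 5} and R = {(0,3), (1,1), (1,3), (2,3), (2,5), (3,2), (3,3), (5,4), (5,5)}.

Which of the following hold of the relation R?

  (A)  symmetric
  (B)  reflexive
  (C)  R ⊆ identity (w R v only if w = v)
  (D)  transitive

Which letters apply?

(A) not symmetric: 0 R 3 but not 3 R 0.
(B) not reflexive: not 0 R 0.
(C) not ⊆ identity: 0 R 3 with 0 ≠ 3.
(D) not transitive: 0 R 3 and 3 R 2 but not 0 R 2.

none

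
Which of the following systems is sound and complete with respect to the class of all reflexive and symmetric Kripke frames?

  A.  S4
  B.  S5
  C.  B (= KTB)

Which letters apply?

C

(A) S4 is determined by the class of reflexive and transitive frames.
(B) S5 is determined by the class of reflexive, symmetric, and transitive frames.
(C) B (= KTB) is determined by exactly this class.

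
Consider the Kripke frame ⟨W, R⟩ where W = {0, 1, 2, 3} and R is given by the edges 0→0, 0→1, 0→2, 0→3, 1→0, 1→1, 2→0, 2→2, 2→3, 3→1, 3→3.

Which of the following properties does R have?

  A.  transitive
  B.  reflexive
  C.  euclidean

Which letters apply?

(A) not transitive: 1 R 0 and 0 R 2 but not 1 R 2.
(B) reflexive: each world relates to itself.
(C) not euclidean: 0 R 1 and 0 R 2 but not 1 R 2.

B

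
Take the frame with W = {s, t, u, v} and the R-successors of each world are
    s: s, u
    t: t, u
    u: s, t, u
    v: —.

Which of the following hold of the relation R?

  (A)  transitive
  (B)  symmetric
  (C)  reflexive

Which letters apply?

(A) not transitive: s R u and u R t but not s R t.
(B) symmetric: every R-edge is matched by its reverse.
(C) not reflexive: not v R v.

B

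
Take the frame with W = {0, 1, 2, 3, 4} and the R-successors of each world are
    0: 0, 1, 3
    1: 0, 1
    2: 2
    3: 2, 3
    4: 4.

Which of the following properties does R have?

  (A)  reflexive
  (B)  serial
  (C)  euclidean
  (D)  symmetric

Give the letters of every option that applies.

(A) reflexive: each world relates to itself.
(B) serial: every world has an R-successor.
(C) not euclidean: 0 R 1 and 0 R 3 but not 1 R 3.
(D) not symmetric: 0 R 3 but not 3 R 0.

A, B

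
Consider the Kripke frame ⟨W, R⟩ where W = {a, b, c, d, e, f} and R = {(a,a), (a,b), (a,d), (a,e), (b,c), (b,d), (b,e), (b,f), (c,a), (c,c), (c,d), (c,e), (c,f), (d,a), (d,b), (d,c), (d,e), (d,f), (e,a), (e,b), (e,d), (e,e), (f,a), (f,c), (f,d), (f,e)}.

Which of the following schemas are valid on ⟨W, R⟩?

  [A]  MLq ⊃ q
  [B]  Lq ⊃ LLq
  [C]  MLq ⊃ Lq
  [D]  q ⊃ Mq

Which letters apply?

none

R is not reflexive: not b R b.
R is not symmetric: a R b but not b R a.
R is not transitive: a R b and b R c but not a R c.
R is not euclidean: a R b and a R a but not b R a.
(A) MLq ⊃ q is the dual of axiom B, which corresponds to symmetry. R is not symmetric — not valid.
(B) Lq ⊃ LLq is axiom 4; it is valid on a frame exactly when R is transitive. R is not transitive, so not valid.
(C) the dual of axiom 5: valid iff R is euclidean. R is not euclidean — not valid.
(D) q ⊃ Mq is the dual of axiom T; it is valid on a frame exactly when R is reflexive. R is not reflexive, so not valid.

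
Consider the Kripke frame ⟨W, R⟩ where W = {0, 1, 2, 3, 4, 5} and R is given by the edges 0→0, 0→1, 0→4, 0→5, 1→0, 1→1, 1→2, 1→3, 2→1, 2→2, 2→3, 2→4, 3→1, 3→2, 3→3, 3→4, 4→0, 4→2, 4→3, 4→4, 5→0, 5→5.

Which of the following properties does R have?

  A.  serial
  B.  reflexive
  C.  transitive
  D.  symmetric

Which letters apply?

(A) serial: every world has an R-successor.
(B) reflexive: each world relates to itself.
(C) not transitive: 0 R 1 and 1 R 2 but not 0 R 2.
(D) symmetric: every R-edge is matched by its reverse.

A, B, D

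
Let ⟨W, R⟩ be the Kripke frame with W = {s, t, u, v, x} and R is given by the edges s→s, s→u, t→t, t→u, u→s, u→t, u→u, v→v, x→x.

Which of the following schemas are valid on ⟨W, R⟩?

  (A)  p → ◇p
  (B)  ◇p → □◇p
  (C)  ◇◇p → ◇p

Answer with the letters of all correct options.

A

R is reflexive: each world relates to itself.
R is not transitive: s R u and u R t but not s R t.
R is not euclidean: u R s and u R t but not s R t.
(A) p → ◇p (the dual of axiom T) characterises the reflexive frames. R is reflexive — valid.
(B) ◇p → □◇p is axiom 5; it is valid on a frame exactly when R is euclidean. R is not euclidean, so not valid.
(C) ◇◇p → ◇p is the dual of axiom 4; it is valid on a frame exactly when R is transitive. R is not transitive, so not valid.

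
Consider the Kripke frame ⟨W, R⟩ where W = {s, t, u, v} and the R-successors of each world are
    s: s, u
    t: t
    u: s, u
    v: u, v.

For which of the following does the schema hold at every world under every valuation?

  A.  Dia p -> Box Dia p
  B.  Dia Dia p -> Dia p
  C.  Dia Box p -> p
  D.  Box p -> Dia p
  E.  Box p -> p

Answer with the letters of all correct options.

R is reflexive: each world relates to itself.
R is not symmetric: v R u but not u R v.
R is not transitive: v R u and u R s but not v R s.
R is not euclidean: v R u and v R v but not u R v.
R is serial: every world has an R-successor.
(A) Dia p -> Box Dia p is axiom 5; it is valid on a frame exactly when R is euclidean. R is not euclidean, so not valid.
(B) Dia Dia p -> Dia p (the dual of axiom 4) characterises the transitive frames. R is not transitive — not valid.
(C) the dual of axiom B: valid iff R is symmetric. R is not symmetric — not valid.
(D) Box p -> Dia p (axiom D) characterises the serial frames. R is serial — valid.
(E) axiom T: valid iff R is reflexive. R is reflexive — valid.

D, E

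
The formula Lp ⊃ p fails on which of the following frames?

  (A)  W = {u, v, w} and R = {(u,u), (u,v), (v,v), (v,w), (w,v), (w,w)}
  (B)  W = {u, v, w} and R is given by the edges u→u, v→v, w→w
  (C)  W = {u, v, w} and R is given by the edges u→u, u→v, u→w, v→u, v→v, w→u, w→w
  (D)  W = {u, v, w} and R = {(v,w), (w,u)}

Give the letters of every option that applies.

D

The schema Lp ⊃ p is axiom T; it is valid on a frame iff R is reflexive.
(A) R is reflexive (each world relates to itself), so the schema is valid here.
(B) R is reflexive (each world relates to itself), so the schema is valid here.
(C) R is reflexive (each world relates to itself), so the schema is valid here.
(D) R is not reflexive (not u R u), so the schema fails here.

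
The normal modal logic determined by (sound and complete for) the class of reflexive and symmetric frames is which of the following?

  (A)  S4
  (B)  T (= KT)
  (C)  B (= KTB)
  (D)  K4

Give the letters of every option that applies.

C

(A) S4 is determined by the class of reflexive and transitive frames.
(B) T (= KT) is determined by the class of reflexive frames.
(C) B (= KTB) is determined by exactly this class.
(D) K4 is determined by the class of transitive frames.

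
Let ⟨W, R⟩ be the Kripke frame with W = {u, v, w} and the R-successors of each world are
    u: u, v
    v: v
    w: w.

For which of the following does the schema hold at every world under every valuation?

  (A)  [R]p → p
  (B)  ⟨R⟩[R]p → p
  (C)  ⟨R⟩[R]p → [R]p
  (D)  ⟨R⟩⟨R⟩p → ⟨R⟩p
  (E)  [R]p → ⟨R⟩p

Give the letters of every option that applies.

R is reflexive: each world relates to itself.
R is not symmetric: u R v but not v R u.
R is transitive: R is closed under composition.
R is not euclidean: u R v and u R u but not v R u.
R is serial: every world has an R-successor.
(A) [R]p → p (axiom T) characterises the reflexive frames. R is reflexive — valid.
(B) ⟨R⟩[R]p → p is the dual of axiom B, which corresponds to symmetry. R is not symmetric — not valid.
(C) ⟨R⟩[R]p → [R]p is the dual of axiom 5; it is valid on a frame exactly when R is euclidean. R is not euclidean, so not valid.
(D) the dual of axiom 4: valid iff R is transitive. R is transitive — valid.
(E) axiom D: valid iff R is serial. R is serial — valid.

A, D, E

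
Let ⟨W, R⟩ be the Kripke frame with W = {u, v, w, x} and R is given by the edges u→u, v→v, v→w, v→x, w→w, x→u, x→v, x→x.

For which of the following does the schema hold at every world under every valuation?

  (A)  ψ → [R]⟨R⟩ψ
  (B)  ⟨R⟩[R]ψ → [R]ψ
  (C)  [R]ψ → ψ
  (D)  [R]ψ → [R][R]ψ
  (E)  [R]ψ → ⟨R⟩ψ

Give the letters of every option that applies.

R is reflexive: each world relates to itself.
R is not symmetric: v R w but not w R v.
R is not transitive: v R x and x R u but not v R u.
R is not euclidean: v R w and v R v but not w R v.
R is serial: every world has an R-successor.
(A) ψ → [R]⟨R⟩ψ is axiom B; it is valid on a frame exactly when R is symmetric. R is not symmetric, so not valid.
(B) ⟨R⟩[R]ψ → [R]ψ (the dual of axiom 5) characterises the euclidean frames. R is not euclidean — not valid.
(C) [R]ψ → ψ is axiom T, which corresponds to reflexivity. R is reflexive — valid.
(D) [R]ψ → [R][R]ψ is axiom 4; it is valid on a frame exactly when R is transitive. R is not transitive, so not valid.
(E) [R]ψ → ⟨R⟩ψ is axiom D, which corresponds to seriality. R is serial — valid.

C, E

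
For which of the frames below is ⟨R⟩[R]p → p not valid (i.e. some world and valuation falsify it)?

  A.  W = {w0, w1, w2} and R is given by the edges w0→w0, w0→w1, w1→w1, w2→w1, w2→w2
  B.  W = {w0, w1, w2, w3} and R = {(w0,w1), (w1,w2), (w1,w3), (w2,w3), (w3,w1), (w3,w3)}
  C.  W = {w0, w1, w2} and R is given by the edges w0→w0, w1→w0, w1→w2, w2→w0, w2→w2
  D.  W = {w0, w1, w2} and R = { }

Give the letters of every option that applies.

The schema ⟨R⟩[R]p → p is the dual of axiom B; it is valid on a frame iff R is symmetric.
(A) R is not symmetric (w0 R w1 but not w1 R w0), so the schema fails here.
(B) R is not symmetric (w0 R w1 but not w1 R w0), so the schema fails here.
(C) R is not symmetric (w1 R w0 but not w0 R w1), so the schema fails here.
(D) R is symmetric (every R-edge is matched by its reverse), so the schema is valid here.

A, B, C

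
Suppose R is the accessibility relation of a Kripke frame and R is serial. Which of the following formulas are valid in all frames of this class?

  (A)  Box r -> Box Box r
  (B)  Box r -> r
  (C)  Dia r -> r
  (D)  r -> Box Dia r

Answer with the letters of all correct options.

(A) Box r -> Box Box r (axiom 4) characterises the transitive frames. Such an R need not be transitive — not valid.
(B) Box r -> r (axiom T) characterises the reflexive frames. Such an R need not be reflexive — not valid.
(C) Dia r -> r is valid only on frames where every R-edge is a self-loop. Such an R need not be a subset of the identity — not valid.
(D) r -> Box Dia r (axiom B) characterises the symmetric frames. Such an R need not be symmetric — not valid.

none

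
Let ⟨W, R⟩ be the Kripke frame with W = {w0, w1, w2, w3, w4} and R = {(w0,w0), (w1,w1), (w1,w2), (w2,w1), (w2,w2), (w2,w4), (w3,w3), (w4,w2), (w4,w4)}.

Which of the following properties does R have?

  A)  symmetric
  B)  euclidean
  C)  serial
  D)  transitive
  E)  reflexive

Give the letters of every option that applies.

(A) symmetric: every R-edge is matched by its reverse.
(B) not euclidean: w2 R w1 and w2 R w4 but not w1 R w4.
(C) serial: every world has an R-successor.
(D) not transitive: w1 R w2 and w2 R w4 but not w1 R w4.
(E) reflexive: each world relates to itself.

A, C, E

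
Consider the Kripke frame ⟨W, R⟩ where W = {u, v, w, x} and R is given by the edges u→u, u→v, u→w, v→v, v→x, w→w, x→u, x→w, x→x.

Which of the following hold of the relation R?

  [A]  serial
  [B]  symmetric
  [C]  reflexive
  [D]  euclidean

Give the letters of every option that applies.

A, C

(A) serial: every world has an R-successor.
(B) not symmetric: u R v but not v R u.
(C) reflexive: each world relates to itself.
(D) not euclidean: u R v and u R u but not v R u.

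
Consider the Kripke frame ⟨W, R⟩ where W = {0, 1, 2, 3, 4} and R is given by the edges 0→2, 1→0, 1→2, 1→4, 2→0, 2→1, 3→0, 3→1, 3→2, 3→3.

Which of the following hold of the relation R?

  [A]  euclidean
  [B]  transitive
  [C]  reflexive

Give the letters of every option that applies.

none

(A) not euclidean: 1 R 0 and 1 R 4 but not 0 R 4.
(B) not transitive: 0 R 2 and 2 R 0 but not 0 R 0.
(C) not reflexive: not 0 R 0.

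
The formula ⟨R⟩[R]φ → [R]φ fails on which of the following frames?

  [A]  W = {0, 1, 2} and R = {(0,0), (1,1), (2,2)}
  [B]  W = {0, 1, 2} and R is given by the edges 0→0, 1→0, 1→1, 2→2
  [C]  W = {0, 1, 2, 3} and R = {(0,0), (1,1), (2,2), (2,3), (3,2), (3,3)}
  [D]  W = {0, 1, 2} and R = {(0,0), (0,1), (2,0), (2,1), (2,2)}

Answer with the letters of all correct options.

B, D

The schema ⟨R⟩[R]φ → [R]φ is the dual of axiom 5; it is valid on a frame iff R is euclidean.
(A) R is euclidean (any two R-successors of the same world are R-related), so the schema is valid here.
(B) R is not euclidean (1 R 0 and 1 R 1 but not 0 R 1), so the schema fails here.
(C) R is euclidean (any two R-successors of the same world are R-related), so the schema is valid here.
(D) R is not euclidean (0 R 1 and 0 R 0 but not 1 R 0), so the schema fails here.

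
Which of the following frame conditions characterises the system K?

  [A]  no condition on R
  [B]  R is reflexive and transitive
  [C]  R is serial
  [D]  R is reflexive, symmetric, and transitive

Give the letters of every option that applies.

(A) K is sound and complete for exactly this class.
(B) this class determines S4, not K.
(C) this class determines D, not K.
(D) this class determines S5, not K.

A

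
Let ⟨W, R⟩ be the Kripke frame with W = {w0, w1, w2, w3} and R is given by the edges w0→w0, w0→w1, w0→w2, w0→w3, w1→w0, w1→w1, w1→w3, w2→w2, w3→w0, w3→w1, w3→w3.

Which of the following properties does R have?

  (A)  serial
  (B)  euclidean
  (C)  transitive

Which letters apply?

A

(A) serial: every world has an R-successor.
(B) not euclidean: w0 R w1 and w0 R w2 but not w1 R w2.
(C) not transitive: w1 R w0 and w0 R w2 but not w1 R w2.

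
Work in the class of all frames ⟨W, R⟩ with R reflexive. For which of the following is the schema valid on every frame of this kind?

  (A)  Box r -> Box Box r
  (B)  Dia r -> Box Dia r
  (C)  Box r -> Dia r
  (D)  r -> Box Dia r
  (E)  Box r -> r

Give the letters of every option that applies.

C, E

A reflexive relation is serial.
(A) Box r -> Box Box r (axiom 4) characterises the transitive frames. Such an R need not be transitive — not valid.
(B) Dia r -> Box Dia r is axiom 5, which corresponds to the euclidean property. Such an R need not be euclidean — not valid.
(C) Box r -> Dia r is axiom D, which corresponds to seriality. Every such R is serial — valid.
(D) axiom B: valid iff R is symmetric. Such an R need not be symmetric — not valid.
(E) Box r -> r is axiom T; it is valid on a frame exactly when R is reflexive. Every such R is reflexive, so valid.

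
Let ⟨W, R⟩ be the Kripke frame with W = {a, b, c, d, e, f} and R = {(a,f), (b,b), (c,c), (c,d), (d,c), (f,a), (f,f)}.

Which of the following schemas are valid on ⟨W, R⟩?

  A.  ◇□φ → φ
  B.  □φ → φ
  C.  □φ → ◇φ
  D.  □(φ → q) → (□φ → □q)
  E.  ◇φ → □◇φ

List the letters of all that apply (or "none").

R is not reflexive: not a R a.
R is symmetric: every R-edge is matched by its reverse.
R is not euclidean: c R d and c R d but not d R d.
R is not serial: e has no R-successor.
(A) ◇□φ → φ is the dual of axiom B, which corresponds to symmetry. R is symmetric — valid.
(B) □φ → φ (axiom T) characterises the reflexive frames. R is not reflexive — not valid.
(C) axiom D: valid iff R is serial. R is not serial — not valid.
(D) this is just K, valid on every normal frame.
(E) ◇φ → □◇φ is axiom 5, which corresponds to the euclidean property. R is not euclidean — not valid.

A, D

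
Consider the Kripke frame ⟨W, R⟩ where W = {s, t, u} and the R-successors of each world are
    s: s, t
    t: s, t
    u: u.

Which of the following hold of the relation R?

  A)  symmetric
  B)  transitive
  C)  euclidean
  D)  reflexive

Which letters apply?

A, B, C, D

(A) symmetric: every R-edge is matched by its reverse.
(B) transitive: R is closed under composition.
(C) euclidean: any two R-successors of the same world are R-related.
(D) reflexive: each world relates to itself.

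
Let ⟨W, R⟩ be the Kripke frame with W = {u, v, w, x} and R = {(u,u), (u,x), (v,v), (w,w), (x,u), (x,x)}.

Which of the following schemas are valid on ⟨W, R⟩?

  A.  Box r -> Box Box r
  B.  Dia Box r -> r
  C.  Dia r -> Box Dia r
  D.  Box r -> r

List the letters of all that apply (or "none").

A, B, C, D

R is reflexive: each world relates to itself.
R is symmetric: every R-edge is matched by its reverse.
R is transitive: R is closed under composition.
R is euclidean: any two R-successors of the same world are R-related.
(A) Box r -> Box Box r is axiom 4; it is valid on a frame exactly when R is transitive. R is transitive, so valid.
(B) Dia Box r -> r (the dual of axiom B) characterises the symmetric frames. R is symmetric — valid.
(C) Dia r -> Box Dia r is axiom 5; it is valid on a frame exactly when R is euclidean. R is euclidean, so valid.
(D) Box r -> r is axiom T, which corresponds to reflexivity. R is reflexive — valid.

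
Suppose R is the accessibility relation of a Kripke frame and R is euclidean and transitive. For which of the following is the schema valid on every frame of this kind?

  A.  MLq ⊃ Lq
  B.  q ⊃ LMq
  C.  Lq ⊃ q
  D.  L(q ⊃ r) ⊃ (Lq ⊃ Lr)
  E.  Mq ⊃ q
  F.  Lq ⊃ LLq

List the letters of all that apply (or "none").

A, D, F

(A) MLq ⊃ Lq (the dual of axiom 5) characterises the euclidean frames. Every such R is euclidean — valid.
(B) q ⊃ LMq is axiom B, which corresponds to symmetry. Such an R need not be symmetric — not valid.
(C) Lq ⊃ q is axiom T, which corresponds to reflexivity. Such an R need not be reflexive — not valid.
(D) L(q ⊃ r) ⊃ (Lq ⊃ Lr) is axiom K, valid on every Kripke frame — valid.
(E) Mq ⊃ q is the converse of T; it holds exactly when R ⊆ identity. Such an R need not be a subset of the identity — not valid.
(F) Lq ⊃ LLq is axiom 4, which corresponds to transitivity. Every such R is transitive — valid.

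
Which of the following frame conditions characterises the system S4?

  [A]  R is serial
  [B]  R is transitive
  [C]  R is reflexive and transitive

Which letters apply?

(A) this class determines D, not S4.
(B) this class determines K4, not S4.
(C) S4 is sound and complete for exactly this class.

C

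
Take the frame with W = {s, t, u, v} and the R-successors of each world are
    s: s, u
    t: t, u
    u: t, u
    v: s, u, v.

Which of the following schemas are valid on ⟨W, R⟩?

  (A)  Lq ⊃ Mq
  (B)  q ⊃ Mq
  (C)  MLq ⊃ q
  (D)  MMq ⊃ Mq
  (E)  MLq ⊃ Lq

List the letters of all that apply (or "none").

A, B

R is reflexive: each world relates to itself.
R is not symmetric: s R u but not u R s.
R is not transitive: s R u and u R t but not s R t.
R is not euclidean: s R u and s R s but not u R s.
R is serial: every world has an R-successor.
(A) axiom D: valid iff R is serial. R is serial — valid.
(B) q ⊃ Mq is the dual of axiom T, which corresponds to reflexivity. R is reflexive — valid.
(C) MLq ⊃ q (the dual of axiom B) characterises the symmetric frames. R is not symmetric — not valid.
(D) MMq ⊃ Mq (the dual of axiom 4) characterises the transitive frames. R is not transitive — not valid.
(E) MLq ⊃ Lq is the dual of axiom 5, which corresponds to the euclidean property. R is not euclidean — not valid.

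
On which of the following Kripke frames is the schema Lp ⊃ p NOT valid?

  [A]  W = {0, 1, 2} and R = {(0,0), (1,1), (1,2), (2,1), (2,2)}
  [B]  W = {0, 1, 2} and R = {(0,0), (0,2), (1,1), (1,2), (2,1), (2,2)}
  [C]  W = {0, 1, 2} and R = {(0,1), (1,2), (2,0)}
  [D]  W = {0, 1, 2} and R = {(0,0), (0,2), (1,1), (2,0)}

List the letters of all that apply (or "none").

C, D

The schema Lp ⊃ p is axiom T; it is valid on a frame iff R is reflexive.
(A) R is reflexive (each world relates to itself), so the schema is valid here.
(B) R is reflexive (each world relates to itself), so the schema is valid here.
(C) R is not reflexive (not 0 R 0), so the schema fails here.
(D) R is not reflexive (not 2 R 2), so the schema fails here.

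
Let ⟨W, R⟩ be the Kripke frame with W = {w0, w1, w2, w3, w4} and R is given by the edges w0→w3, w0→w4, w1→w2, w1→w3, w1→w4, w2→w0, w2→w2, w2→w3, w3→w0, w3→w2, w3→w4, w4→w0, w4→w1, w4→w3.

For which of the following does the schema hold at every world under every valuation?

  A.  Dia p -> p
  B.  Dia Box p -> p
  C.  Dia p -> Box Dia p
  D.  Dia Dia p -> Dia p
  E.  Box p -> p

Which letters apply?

R is not reflexive: not w0 R w0.
R is not symmetric: w1 R w2 but not w2 R w1.
R is not transitive: w0 R w3 and w3 R w0 but not w0 R w0.
R is not euclidean: w1 R w2 and w1 R w4 but not w2 R w4.
R is not a subset of the identity: w0 R w3 with w0 ≠ w3.
(A) Dia p -> p (the converse of T) corresponds to R being a subset of the identity. Here R ⊄ identity, so not valid.
(B) Dia Box p -> p (the dual of axiom B) characterises the symmetric frames. R is not symmetric — not valid.
(C) Dia p -> Box Dia p (axiom 5) characterises the euclidean frames. R is not euclidean — not valid.
(D) Dia Dia p -> Dia p is the dual of axiom 4; it is valid on a frame exactly when R is transitive. R is not transitive, so not valid.
(E) Box p -> p is axiom T; it is valid on a frame exactly when R is reflexive. R is not reflexive, so not valid.

none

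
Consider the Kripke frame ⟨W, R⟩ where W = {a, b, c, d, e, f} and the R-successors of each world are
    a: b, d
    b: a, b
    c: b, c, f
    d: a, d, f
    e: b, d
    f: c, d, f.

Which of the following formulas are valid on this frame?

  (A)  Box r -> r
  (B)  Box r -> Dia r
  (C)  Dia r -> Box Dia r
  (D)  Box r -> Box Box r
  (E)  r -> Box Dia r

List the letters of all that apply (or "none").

B

R is not reflexive: not a R a.
R is not symmetric: c R b but not b R c.
R is not transitive: a R b and b R a but not a R a.
R is not euclidean: a R b and a R d but not b R d.
R is serial: every world has an R-successor.
(A) Box r -> r (axiom T) characterises the reflexive frames. R is not reflexive — not valid.
(B) Box r -> Dia r is axiom D, which corresponds to seriality. R is serial — valid.
(C) Dia r -> Box Dia r is axiom 5; it is valid on a frame exactly when R is euclidean. R is not euclidean, so not valid.
(D) Box r -> Box Box r is axiom 4, which corresponds to transitivity. R is not transitive — not valid.
(E) r -> Box Dia r (axiom B) characterises the symmetric frames. R is not symmetric — not valid.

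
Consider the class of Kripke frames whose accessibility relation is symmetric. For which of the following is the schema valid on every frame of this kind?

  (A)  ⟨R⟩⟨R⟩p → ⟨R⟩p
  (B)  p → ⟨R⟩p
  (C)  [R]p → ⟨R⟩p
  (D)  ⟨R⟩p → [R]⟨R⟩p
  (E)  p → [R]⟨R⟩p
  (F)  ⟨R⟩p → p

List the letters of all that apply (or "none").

E

(A) ⟨R⟩⟨R⟩p → ⟨R⟩p (the dual of axiom 4) characterises the transitive frames. Such an R need not be transitive — not valid.
(B) p → ⟨R⟩p is the dual of axiom T; it is valid on a frame exactly when R is reflexive. Such an R need not be reflexive, so not valid.
(C) axiom D: valid iff R is serial. Such an R need not be serial — not valid.
(D) ⟨R⟩p → [R]⟨R⟩p is axiom 5; it is valid on a frame exactly when R is euclidean. Such an R need not be euclidean, so not valid.
(E) p → [R]⟨R⟩p (axiom B) characterises the symmetric frames. Every such R is symmetric — valid.
(F) ⟨R⟩p → p is valid only on frames where every R-edge is a self-loop. Such an R need not be a subset of the identity — not valid.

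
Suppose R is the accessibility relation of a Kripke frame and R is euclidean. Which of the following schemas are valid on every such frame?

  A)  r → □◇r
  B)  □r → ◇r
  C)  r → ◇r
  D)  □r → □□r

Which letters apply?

(A) r → □◇r is axiom B, which corresponds to symmetry. Such an R need not be symmetric — not valid.
(B) axiom D: valid iff R is serial. Such an R need not be serial — not valid.
(C) r → ◇r (the dual of axiom T) characterises the reflexive frames. Such an R need not be reflexive — not valid.
(D) axiom 4: valid iff R is transitive. Such an R need not be transitive — not valid.

none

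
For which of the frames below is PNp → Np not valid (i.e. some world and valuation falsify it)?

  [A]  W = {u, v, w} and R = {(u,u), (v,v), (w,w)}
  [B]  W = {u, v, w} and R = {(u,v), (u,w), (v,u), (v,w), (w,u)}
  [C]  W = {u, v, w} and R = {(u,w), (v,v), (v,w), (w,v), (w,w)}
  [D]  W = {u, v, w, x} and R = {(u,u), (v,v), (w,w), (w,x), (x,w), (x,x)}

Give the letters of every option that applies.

The schema PNp → Np is the dual of axiom 5; it is valid on a frame iff R is euclidean.
(A) R is euclidean (any two R-successors of the same world are R-related), so the schema is valid here.
(B) R is not euclidean (u R w and u R v but not w R v), so the schema fails here.
(C) R is euclidean (any two R-successors of the same world are R-related), so the schema is valid here.
(D) R is euclidean (any two R-successors of the same world are R-related), so the schema is valid here.

B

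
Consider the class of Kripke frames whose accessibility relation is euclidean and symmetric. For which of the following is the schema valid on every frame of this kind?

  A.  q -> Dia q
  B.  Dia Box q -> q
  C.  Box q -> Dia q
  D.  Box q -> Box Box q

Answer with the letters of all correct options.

A symmetric euclidean relation is transitive (uRv and vRw give vRu by symmetry, then uRw by the euclidean condition, applied at v).
(A) q -> Dia q (the dual of axiom T) characterises the reflexive frames. Such an R need not be reflexive — not valid.
(B) Dia Box q -> q is the dual of axiom B, which corresponds to symmetry. Every such R is symmetric — valid.
(C) Box q -> Dia q (axiom D) characterises the serial frames. Such an R need not be serial — not valid.
(D) Box q -> Box Box q is axiom 4, which corresponds to transitivity. Every such R is transitive — valid.

B, D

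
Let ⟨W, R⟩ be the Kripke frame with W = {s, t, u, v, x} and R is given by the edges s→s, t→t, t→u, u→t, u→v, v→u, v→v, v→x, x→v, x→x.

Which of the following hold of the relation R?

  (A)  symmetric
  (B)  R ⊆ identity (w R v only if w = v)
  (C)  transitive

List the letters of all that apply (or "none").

A

(A) symmetric: every R-edge is matched by its reverse.
(B) not ⊆ identity: t R u with t ≠ u.
(C) not transitive: t R u and u R v but not t R v.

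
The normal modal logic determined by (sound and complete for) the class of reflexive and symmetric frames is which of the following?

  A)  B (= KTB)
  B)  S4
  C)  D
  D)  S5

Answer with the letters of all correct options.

(A) B (= KTB) is determined by exactly this class.
(B) S4 is determined by the class of reflexive and transitive frames.
(C) D is determined by the class of serial frames.
(D) S5 is determined by the class of reflexive, symmetric, and transitive frames.

A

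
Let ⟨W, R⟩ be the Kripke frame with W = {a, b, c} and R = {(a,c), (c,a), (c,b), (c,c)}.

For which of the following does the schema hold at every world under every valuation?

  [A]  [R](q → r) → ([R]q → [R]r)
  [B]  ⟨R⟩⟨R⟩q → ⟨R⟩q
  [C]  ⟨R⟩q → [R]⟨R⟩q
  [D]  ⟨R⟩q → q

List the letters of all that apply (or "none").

A

R is not transitive: a R c and c R a but not a R a.
R is not euclidean: c R a and c R b but not a R b.
R is not a subset of the identity: a R c with a ≠ c.
(A) this is just K, valid on every normal frame.
(B) the dual of axiom 4: valid iff R is transitive. R is not transitive — not valid.
(C) axiom 5: valid iff R is euclidean. R is not euclidean — not valid.
(D) ⟨R⟩q → q (the converse of T) corresponds to R being a subset of the identity. Here R ⊄ identity, so not valid.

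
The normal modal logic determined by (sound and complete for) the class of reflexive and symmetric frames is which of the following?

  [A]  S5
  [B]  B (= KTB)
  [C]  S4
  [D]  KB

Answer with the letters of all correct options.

(A) S5 is determined by the class of reflexive, symmetric, and transitive frames.
(B) B (= KTB) is determined by exactly this class.
(C) S4 is determined by the class of reflexive and transitive frames.
(D) KB is determined by the class of symmetric frames.

B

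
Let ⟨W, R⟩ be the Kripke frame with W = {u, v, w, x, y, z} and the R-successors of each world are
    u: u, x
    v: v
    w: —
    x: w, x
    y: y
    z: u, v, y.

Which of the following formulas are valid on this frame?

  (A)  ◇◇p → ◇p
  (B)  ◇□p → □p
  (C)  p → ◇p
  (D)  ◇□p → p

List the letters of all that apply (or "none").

R is not reflexive: not w R w.
R is not symmetric: u R x but not x R u.
R is not transitive: u R x and x R w but not u R w.
R is not euclidean: u R x and u R u but not x R u.
(A) ◇◇p → ◇p is the dual of axiom 4, which corresponds to transitivity. R is not transitive — not valid.
(B) ◇□p → □p is the dual of axiom 5; it is valid on a frame exactly when R is euclidean. R is not euclidean, so not valid.
(C) p → ◇p is the dual of axiom T; it is valid on a frame exactly when R is reflexive. R is not reflexive, so not valid.
(D) ◇□p → p is the dual of axiom B; it is valid on a frame exactly when R is symmetric. R is not symmetric, so not valid.

none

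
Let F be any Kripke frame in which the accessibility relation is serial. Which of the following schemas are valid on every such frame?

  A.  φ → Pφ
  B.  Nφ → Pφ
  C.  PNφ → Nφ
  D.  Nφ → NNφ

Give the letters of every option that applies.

B

(A) the dual of axiom T: valid iff R is reflexive. Such an R need not be reflexive — not valid.
(B) axiom D: valid iff R is serial. Every such R is serial — valid.
(C) PNφ → Nφ is the dual of axiom 5; it is valid on a frame exactly when R is euclidean. Such an R need not be euclidean, so not valid.
(D) Nφ → NNφ is axiom 4; it is valid on a frame exactly when R is transitive. Such an R need not be transitive, so not valid.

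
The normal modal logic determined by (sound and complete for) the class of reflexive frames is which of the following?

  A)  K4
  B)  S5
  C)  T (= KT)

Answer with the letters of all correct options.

(A) K4 is determined by the class of transitive frames.
(B) S5 is determined by the class of reflexive, symmetric, and transitive frames.
(C) T (= KT) is determined by exactly this class.

C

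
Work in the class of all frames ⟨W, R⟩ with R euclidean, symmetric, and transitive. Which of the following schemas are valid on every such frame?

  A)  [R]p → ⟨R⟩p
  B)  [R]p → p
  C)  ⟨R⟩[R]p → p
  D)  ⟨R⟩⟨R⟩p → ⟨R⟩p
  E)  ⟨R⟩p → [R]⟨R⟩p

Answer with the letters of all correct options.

C, D, E

(A) axiom D: valid iff R is serial. Such an R need not be serial — not valid.
(B) axiom T: valid iff R is reflexive. Such an R need not be reflexive — not valid.
(C) ⟨R⟩[R]p → p is the dual of axiom B; it is valid on a frame exactly when R is symmetric. Every such R is symmetric, so valid.
(D) ⟨R⟩⟨R⟩p → ⟨R⟩p is the dual of axiom 4; it is valid on a frame exactly when R is transitive. Every such R is transitive, so valid.
(E) ⟨R⟩p → [R]⟨R⟩p is axiom 5, which corresponds to the euclidean property. Every such R is euclidean — valid.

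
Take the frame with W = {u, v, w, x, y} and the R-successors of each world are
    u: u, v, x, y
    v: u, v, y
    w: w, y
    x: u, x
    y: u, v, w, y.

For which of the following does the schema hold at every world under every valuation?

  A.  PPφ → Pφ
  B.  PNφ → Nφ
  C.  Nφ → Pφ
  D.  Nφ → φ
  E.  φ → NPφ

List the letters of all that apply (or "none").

C, D, E

R is reflexive: each world relates to itself.
R is symmetric: every R-edge is matched by its reverse.
R is not transitive: u R y and y R w but not u R w.
R is not euclidean: u R v and u R x but not v R x.
R is serial: every world has an R-successor.
(A) PPφ → Pφ (the dual of axiom 4) characterises the transitive frames. R is not transitive — not valid.
(B) PNφ → Nφ is the dual of axiom 5; it is valid on a frame exactly when R is euclidean. R is not euclidean, so not valid.
(C) Nφ → Pφ (axiom D) characterises the serial frames. R is serial — valid.
(D) Nφ → φ is axiom T; it is valid on a frame exactly when R is reflexive. R is reflexive, so valid.
(E) φ → NPφ (axiom B) characterises the symmetric frames. R is symmetric — valid.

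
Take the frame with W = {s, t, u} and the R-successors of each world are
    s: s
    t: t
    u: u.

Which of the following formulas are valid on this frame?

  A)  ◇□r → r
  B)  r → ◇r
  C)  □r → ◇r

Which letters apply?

R is reflexive: each world relates to itself.
R is symmetric: every R-edge is matched by its reverse.
R is serial: every world has an R-successor.
(A) the dual of axiom B: valid iff R is symmetric. R is symmetric — valid.
(B) the dual of axiom T: valid iff R is reflexive. R is reflexive — valid.
(C) axiom D: valid iff R is serial. R is serial — valid.

A, B, C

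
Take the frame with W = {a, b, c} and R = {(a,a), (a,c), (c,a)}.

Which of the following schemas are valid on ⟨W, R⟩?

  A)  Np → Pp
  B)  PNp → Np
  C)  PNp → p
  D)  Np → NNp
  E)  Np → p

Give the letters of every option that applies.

R is not reflexive: not b R b.
R is symmetric: every R-edge is matched by its reverse.
R is not transitive: c R a and a R c but not c R c.
R is not euclidean: a R c and a R c but not c R c.
R is not serial: b has no R-successor.
(A) Np → Pp (axiom D) characterises the serial frames. R is not serial — not valid.
(B) PNp → Np is the dual of axiom 5; it is valid on a frame exactly when R is euclidean. R is not euclidean, so not valid.
(C) the dual of axiom B: valid iff R is symmetric. R is symmetric — valid.
(D) Np → NNp is axiom 4, which corresponds to transitivity. R is not transitive — not valid.
(E) Np → p is axiom T, which corresponds to reflexivity. R is not reflexive — not valid.

C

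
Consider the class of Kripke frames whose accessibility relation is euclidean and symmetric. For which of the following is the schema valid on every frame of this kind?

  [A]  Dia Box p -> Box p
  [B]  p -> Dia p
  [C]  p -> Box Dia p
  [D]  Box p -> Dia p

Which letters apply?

A symmetric euclidean relation is transitive (uRv and vRw give vRu by symmetry, then uRw by the euclidean condition, applied at v).
(A) the dual of axiom 5: valid iff R is euclidean. Every such R is euclidean — valid.
(B) the dual of axiom T: valid iff R is reflexive. Such an R need not be reflexive — not valid.
(C) p -> Box Dia p (axiom B) characterises the symmetric frames. Every such R is symmetric — valid.
(D) Box p -> Dia p is axiom D, which corresponds to seriality. Such an R need not be serial — not valid.

A, C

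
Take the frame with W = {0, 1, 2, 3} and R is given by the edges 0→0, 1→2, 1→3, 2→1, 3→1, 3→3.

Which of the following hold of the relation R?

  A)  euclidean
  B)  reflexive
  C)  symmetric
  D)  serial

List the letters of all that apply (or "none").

(A) not euclidean: 1 R 2 and 1 R 3 but not 2 R 3.
(B) not reflexive: not 1 R 1.
(C) symmetric: every R-edge is matched by its reverse.
(D) serial: every world has an R-successor.

C, D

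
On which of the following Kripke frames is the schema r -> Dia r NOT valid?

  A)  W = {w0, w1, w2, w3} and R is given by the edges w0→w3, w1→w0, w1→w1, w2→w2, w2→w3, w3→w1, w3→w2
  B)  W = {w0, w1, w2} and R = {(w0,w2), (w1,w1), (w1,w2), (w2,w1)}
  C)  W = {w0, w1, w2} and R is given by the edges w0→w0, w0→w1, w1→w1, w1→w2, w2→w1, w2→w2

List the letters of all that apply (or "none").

The schema r -> Dia r is the dual of axiom T; it is valid on a frame iff R is reflexive.
(A) R is not reflexive (not w0 R w0), so the schema fails here.
(B) R is not reflexive (not w0 R w0), so the schema fails here.
(C) R is reflexive (each world relates to itself), so the schema is valid here.

A, B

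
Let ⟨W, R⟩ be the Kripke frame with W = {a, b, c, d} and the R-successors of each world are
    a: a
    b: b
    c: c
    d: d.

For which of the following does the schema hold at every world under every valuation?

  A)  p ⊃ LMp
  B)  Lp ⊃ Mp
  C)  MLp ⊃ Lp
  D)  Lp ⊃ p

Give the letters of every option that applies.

R is reflexive: each world relates to itself.
R is symmetric: every R-edge is matched by its reverse.
R is euclidean: any two R-successors of the same world are R-related.
R is serial: every world has an R-successor.
(A) p ⊃ LMp is axiom B; it is valid on a frame exactly when R is symmetric. R is symmetric, so valid.
(B) Lp ⊃ Mp (axiom D) characterises the serial frames. R is serial — valid.
(C) the dual of axiom 5: valid iff R is euclidean. R is euclidean — valid.
(D) Lp ⊃ p is axiom T; it is valid on a frame exactly when R is reflexive. R is reflexive, so valid.

A, B, C, D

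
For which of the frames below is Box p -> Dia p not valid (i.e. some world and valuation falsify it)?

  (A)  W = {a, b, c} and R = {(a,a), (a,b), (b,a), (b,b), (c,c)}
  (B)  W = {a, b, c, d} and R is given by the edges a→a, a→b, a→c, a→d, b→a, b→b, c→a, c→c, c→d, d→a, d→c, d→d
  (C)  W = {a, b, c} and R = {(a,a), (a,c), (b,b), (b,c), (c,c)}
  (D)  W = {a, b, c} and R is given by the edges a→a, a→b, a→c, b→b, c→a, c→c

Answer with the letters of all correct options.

The schema Box p -> Dia p is axiom D; it is valid on a frame iff R is serial.
(A) R is serial (every world has an R-successor), so the schema is valid here.
(B) R is serial (every world has an R-successor), so the schema is valid here.
(C) R is serial (every world has an R-successor), so the schema is valid here.
(D) R is serial (every world has an R-successor), so the schema is valid here.

none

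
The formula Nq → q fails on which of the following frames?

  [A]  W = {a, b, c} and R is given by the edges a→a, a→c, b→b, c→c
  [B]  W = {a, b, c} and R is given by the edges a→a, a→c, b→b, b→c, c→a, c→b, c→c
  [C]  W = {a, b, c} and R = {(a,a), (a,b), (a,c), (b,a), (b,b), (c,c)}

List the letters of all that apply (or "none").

none

The schema Nq → q is axiom T; it is valid on a frame iff R is reflexive.
(A) R is reflexive (each world relates to itself), so the schema is valid here.
(B) R is reflexive (each world relates to itself), so the schema is valid here.
(C) R is reflexive (each world relates to itself), so the schema is valid here.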